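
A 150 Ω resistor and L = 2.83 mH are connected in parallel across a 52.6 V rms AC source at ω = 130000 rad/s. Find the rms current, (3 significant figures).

379 mA

X_L = ωL = 368 Ω
Parallel: admittances add. Y = 1/R + 1/(jωL)
Y = (0.00667 − j0.00272) S
|Y| = 0.00720 S → |Z| = 1/|Y| = 139 Ω, ∠Z = −∠Y = 22.2°
I = V/|Z| = 52.6/139 = 379 mA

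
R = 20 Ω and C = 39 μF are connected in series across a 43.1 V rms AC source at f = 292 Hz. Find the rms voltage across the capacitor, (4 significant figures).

24.69 V

ω = 2πf = 1835 rad/s
X_C = 1/(ωC) = 13.98 Ω
Z = 20.00 − j13.98 Ω
|Z| = √(20.00² + 13.98²) = 24.40 Ω
I = V/|Z| = 1.766 A
V_C = I·|Z_C| = 1.766 × 13.98 = 24.69 V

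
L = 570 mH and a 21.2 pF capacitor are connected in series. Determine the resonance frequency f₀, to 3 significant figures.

45.8 kHz

ω₀ = 1/√(LC) = 1/√(0.57 × 2.12e-11) = 287700 rad/s
f₀ = ω₀/(2π) = 45.8 kHz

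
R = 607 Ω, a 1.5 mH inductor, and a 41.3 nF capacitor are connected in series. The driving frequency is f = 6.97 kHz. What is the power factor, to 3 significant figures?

0.780

ω = 2πf = 43790 rad/s
X_L = ωL = 65.7 Ω
X_C = 1/(ωC) = 553 Ω
Net reactance X = X_L − X_C = -487 Ω
Z = 607 − j487 Ω
|Z| = √(607² + 487²) = 778 Ω
∠Z = arctan(-487/607) = -38.8°
cos φ = cos(-38.8°) = 0.780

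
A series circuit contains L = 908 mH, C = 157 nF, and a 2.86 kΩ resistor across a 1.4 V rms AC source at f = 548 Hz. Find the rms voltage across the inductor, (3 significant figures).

1.40 V

ω = 2πf = 3443 rad/s
X_L = ωL = 3130 Ω
X_C = 1/(ωC) = 1850 Ω
Net reactance X = X_L − X_C = 1280 Ω
Z = 2860 + j1280 Ω
|Z| = √(2860² + 1280²) = 3130 Ω
I = V/|Z| = 447 μA
V_L = I·|Z_L| = 0.000447 × 3130 = 1.40 V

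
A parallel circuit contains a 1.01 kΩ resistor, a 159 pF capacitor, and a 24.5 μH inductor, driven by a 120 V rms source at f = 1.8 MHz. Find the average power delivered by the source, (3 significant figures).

14.3 W

ω = 2πf = 1.131e+07 rad/s
X_L = ωL = 277 Ω
X_C = 1/(ωC) = 556 Ω
Parallel: admittances add. Y = 1/R + 1/(jωL) + jωC
Y = (0.000990 − j0.00181) S
|Y| = 0.00206 S → |Z| = 1/|Y| = 485 Ω, ∠Z = −∠Y = 61.3°
I = V/|Z| = 248 mA
P = VI cos φ = 120 × 0.248 × cos(61.3°) = 14.3 W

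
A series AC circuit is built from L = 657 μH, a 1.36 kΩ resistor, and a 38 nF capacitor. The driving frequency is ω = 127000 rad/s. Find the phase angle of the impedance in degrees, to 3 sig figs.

X_L = ωL = 83.4 Ω
X_C = 1/(ωC) = 207 Ω
Net reactance X = X_L − X_C = -124 Ω
Z = 1360 − j124 Ω
|Z| = √(1360² + 124²) = 1370 Ω
∠Z = arctan(-124/1360) = -5.20°

-5.20°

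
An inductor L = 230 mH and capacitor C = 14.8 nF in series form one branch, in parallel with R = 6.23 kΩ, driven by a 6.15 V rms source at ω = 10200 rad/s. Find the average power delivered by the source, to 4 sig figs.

X_L = ωL = 2346 Ω
X_C = 1/(ωC) = 6624 Ω
Branch 1: Z₁ = R = 6230 Ω
Branch 2 (series LC): Z₂ = j(X_L − X_C) = −j4278 Ω
Parallel: Z = Z₁Z₂/(Z₁+Z₂), |Z| = 3527 Ω, ∠Z = -55.52°
I = V/|Z| = 1.744 mA
P = VI cos φ = 6.15 × 0.001744 × cos(-55.52°) = 6.071 mW

6.071 mW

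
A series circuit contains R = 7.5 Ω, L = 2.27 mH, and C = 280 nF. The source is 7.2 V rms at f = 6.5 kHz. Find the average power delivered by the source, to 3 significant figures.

ω = 2πf = 40840 rad/s
X_L = ωL = 92.7 Ω
X_C = 1/(ωC) = 87.4 Ω
Net reactance X = X_L − X_C = 5.26 Ω
Z = 7.50 + j5.26 Ω
|Z| = √(7.50² + 5.26²) = 9.16 Ω
∠Z = arctan(5.26/7.50) = 35.0°
I = V/|Z| = 786 mA
P = VI cos φ = 7.2 × 0.786 × cos(35.0°) = 4.63 W

4.63 W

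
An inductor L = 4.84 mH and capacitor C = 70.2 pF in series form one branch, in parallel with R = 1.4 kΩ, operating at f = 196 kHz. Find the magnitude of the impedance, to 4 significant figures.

ω = 2πf = 1.232e+06 rad/s
X_L = ωL = 5960 Ω
X_C = 1/(ωC) = 11570 Ω
Branch 1: Z₁ = R = 1400 Ω
Branch 2 (series LC): Z₂ = j(X_L − X_C) = −j5607 Ω
Parallel: Z = Z₁Z₂/(Z₁+Z₂), |Z| = 1358 Ω, ∠Z = -14.02°

1358 Ω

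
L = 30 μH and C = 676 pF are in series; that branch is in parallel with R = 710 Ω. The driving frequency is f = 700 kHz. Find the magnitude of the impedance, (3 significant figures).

ω = 2πf = 4.398e+06 rad/s
X_L = ωL = 132 Ω
X_C = 1/(ωC) = 336 Ω
Branch 1: Z₁ = R = 710 Ω
Branch 2 (series LC): Z₂ = j(X_L − X_C) = −j204 Ω
Parallel: Z = Z₁Z₂/(Z₁+Z₂), |Z| = 196 Ω, ∠Z = -73.9°

196 Ω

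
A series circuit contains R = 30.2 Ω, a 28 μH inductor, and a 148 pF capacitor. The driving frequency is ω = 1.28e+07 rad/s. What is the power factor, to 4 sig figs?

0.1754

X_L = ωL = 358.4 Ω
X_C = 1/(ωC) = 527.9 Ω
Net reactance X = X_L − X_C = -169.5 Ω
Z = 30.20 − j169.5 Ω
|Z| = √(30.20² + 169.5²) = 172.1 Ω
∠Z = arctan(-169.5/30.20) = -79.90°
cos φ = cos(-79.90°) = 0.1754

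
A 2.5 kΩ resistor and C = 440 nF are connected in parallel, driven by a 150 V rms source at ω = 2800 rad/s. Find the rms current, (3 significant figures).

194 mA

X_C = 1/(ωC) = 812 Ω
Parallel: admittances add. Y = 1/R + jωC
Y = (0.000400 + j0.00123) S
|Y| = 0.00130 S → |Z| = 1/|Y| = 772 Ω, ∠Z = −∠Y = -72.0°
I = V/|Z| = 150/772 = 194 mA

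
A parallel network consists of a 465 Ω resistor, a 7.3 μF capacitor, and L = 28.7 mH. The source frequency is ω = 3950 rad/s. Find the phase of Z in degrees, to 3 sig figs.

-83.9°

X_L = ωL = 113 Ω
X_C = 1/(ωC) = 34.7 Ω
Parallel: admittances add. Y = 1/R + 1/(jωL) + jωC
Y = (0.00215 + j0.0200) S
|Y| = 0.0201 S → |Z| = 1/|Y| = 49.7 Ω, ∠Z = −∠Y = -83.9°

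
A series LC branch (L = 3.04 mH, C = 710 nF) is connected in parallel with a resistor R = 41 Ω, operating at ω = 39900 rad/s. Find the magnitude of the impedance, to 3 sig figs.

37.0 Ω

X_L = ωL = 121 Ω
X_C = 1/(ωC) = 35.3 Ω
Branch 1: Z₁ = R = 41.0 Ω
Branch 2 (series LC): Z₂ = j(X_L − X_C) = j86.0 Ω
Parallel: Z = Z₁Z₂/(Z₁+Z₂), |Z| = 37.0 Ω, ∠Z = 25.5°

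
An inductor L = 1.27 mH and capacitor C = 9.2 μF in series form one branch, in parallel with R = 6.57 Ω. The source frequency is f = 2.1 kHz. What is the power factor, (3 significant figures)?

0.792

ω = 2πf = 13190 rad/s
X_L = ωL = 16.8 Ω
X_C = 1/(ωC) = 8.24 Ω
Branch 1: Z₁ = R = 6.57 Ω
Branch 2 (series LC): Z₂ = j(X_L − X_C) = j8.52 Ω
Parallel: Z = Z₁Z₂/(Z₁+Z₂), |Z| = 5.20 Ω, ∠Z = 37.6°
cos φ = cos(37.6°) = 0.792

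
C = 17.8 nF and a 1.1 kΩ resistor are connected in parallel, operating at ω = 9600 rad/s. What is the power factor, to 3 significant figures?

0.983

X_C = 1/(ωC) = 5850 Ω
Parallel: admittances add. Y = 1/R + jωC
Y = (0.000909 + j0.000171) S
|Y| = 0.000925 S → |Z| = 1/|Y| = 1080 Ω, ∠Z = −∠Y = -10.6°
cos φ = cos(-10.6°) = 0.983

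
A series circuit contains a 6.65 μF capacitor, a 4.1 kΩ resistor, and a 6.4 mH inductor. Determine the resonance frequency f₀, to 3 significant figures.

ω₀ = 1/√(LC) = 1/√(0.0064 × 6.65e-06) = 4847 rad/s
f₀ = ω₀/(2π) = 771 Hz

771 Hz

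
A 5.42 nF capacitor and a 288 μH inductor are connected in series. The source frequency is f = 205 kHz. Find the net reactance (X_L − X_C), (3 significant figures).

ω = 2πf = 1.288e+06 rad/s
X_L = ωL = 371 Ω
X_C = 1/(ωC) = 143 Ω
X = 371 − 143 = 228 Ω

228 Ω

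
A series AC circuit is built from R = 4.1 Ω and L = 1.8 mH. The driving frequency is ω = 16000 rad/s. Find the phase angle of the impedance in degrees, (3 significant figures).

81.9°

X_L = ωL = 28.8 Ω
Z = 4.10 + j28.8 Ω
|Z| = √(4.10² + 28.8²) = 29.1 Ω
∠Z = arctan(28.8/4.10) = 81.9°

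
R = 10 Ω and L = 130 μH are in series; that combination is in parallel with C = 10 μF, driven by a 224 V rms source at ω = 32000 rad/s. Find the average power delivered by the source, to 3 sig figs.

4.28 kW

X_L = ωL = 4.16 Ω
X_C = 1/(ωC) = 3.12 Ω
Branch 1 (R+jX_L): Z₁ = 10.0 + j4.16 Ω, |Z₁| = 10.8 Ω
Branch 2 (−jX_C): Z₂ = −j3.12 Ω
Parallel: Z = Z₁Z₂/(Z₁+Z₂), |Z| = 3.37 Ω, ∠Z = -73.3°
I = V/|Z| = 66.5 A
P = VI cos φ = 224 × 66.5 × cos(-73.3°) = 4.28 kW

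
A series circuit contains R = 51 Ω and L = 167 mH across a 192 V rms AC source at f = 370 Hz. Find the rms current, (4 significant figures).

ω = 2πf = 2325 rad/s
X_L = ωL = 388.2 Ω
Z = 51.00 + j388.2 Ω
|Z| = √(51.00² + 388.2²) = 391.6 Ω
I = V/|Z| = 192/391.6 = 490.3 mA

490.3 mA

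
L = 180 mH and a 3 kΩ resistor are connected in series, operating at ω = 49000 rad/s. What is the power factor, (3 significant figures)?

X_L = ωL = 8820 Ω
Z = 3000 + j8820 Ω
|Z| = √(3000² + 8820²) = 9320 Ω
∠Z = arctan(8820/3000) = 71.2°
cos φ = cos(71.2°) = 0.322

0.322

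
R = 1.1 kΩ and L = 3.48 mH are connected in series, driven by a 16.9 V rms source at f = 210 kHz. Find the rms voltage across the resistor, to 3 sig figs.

ω = 2πf = 1.319e+06 rad/s
X_L = ωL = 4590 Ω
Z = 1100 + j4590 Ω
|Z| = √(1100² + 4590²) = 4720 Ω
I = V/|Z| = 3.58 mA
V_R = I·|Z_R| = 0.00358 × 1100 = 3.94 V

3.94 V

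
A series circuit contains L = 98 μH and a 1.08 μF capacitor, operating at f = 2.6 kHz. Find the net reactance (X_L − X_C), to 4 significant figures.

-55.08 Ω

ω = 2πf = 16340 rad/s
X_L = ωL = 1.601 Ω
X_C = 1/(ωC) = 56.68 Ω
X = 1.601 − 56.68 = -55.08 Ω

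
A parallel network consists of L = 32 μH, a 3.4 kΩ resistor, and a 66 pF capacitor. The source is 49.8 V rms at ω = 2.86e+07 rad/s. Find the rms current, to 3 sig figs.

X_L = ωL = 915 Ω
X_C = 1/(ωC) = 530 Ω
Parallel: admittances add. Y = 1/R + 1/(jωL) + jωC
Y = (0.000294 + j0.000795) S
|Y| = 0.000848 S → |Z| = 1/|Y| = 1180 Ω, ∠Z = −∠Y = -69.7°
I = V/|Z| = 49.8/1180 = 42.2 mA

42.2 mA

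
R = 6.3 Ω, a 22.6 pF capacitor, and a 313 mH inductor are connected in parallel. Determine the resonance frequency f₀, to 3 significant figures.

59.8 kHz

ω₀ = 1/√(LC) = 1/√(0.313 × 2.26e-11) = 376000 rad/s
f₀ = ω₀/(2π) = 59.8 kHz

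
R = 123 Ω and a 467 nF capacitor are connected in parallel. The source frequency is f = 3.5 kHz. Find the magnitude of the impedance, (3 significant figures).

76.3 Ω

ω = 2πf = 21990 rad/s
X_C = 1/(ωC) = 97.4 Ω
Parallel: admittances add. Y = 1/R + jωC
Y = (0.00813 + j0.0103) S
|Y| = 0.0131 S → |Z| = 1/|Y| = 76.3 Ω, ∠Z = −∠Y = -51.6°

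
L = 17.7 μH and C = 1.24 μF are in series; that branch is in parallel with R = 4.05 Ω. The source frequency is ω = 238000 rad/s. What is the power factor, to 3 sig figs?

0.199

X_L = ωL = 4.21 Ω
X_C = 1/(ωC) = 3.39 Ω
Branch 1: Z₁ = R = 4.05 Ω
Branch 2 (series LC): Z₂ = j(X_L − X_C) = j0.824 Ω
Parallel: Z = Z₁Z₂/(Z₁+Z₂), |Z| = 0.808 Ω, ∠Z = 78.5°
cos φ = cos(78.5°) = 0.199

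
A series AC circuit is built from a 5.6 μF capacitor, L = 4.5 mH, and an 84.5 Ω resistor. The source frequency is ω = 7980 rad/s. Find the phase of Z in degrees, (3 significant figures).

X_L = ωL = 35.9 Ω
X_C = 1/(ωC) = 22.4 Ω
Net reactance X = X_L − X_C = 13.5 Ω
Z = 84.5 + j13.5 Ω
|Z| = √(84.5² + 13.5²) = 85.6 Ω
∠Z = arctan(13.5/84.5) = 9.10°

9.10°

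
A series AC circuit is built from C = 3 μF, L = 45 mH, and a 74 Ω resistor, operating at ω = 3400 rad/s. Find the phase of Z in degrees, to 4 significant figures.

36.60°

X_L = ωL = 153.0 Ω
X_C = 1/(ωC) = 98.04 Ω
Net reactance X = X_L − X_C = 54.96 Ω
Z = 74.00 + j54.96 Ω
|Z| = √(74.00² + 54.96²) = 92.18 Ω
∠Z = arctan(54.96/74.00) = 36.60°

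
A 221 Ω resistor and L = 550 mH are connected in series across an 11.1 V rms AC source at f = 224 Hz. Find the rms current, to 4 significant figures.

ω = 2πf = 1407 rad/s
X_L = ωL = 774.1 Ω
Z = 221.0 + j774.1 Ω
|Z| = √(221.0² + 774.1²) = 805.0 Ω
I = V/|Z| = 11.1/805.0 = 13.79 mA

13.79 mA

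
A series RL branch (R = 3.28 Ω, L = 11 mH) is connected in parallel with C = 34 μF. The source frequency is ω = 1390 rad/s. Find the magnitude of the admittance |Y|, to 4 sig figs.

20.32 mS

X_L = ωL = 15.29 Ω
X_C = 1/(ωC) = 21.16 Ω
Branch 1 (R+jX_L): Z₁ = 3.280 + j15.29 Ω, |Z₁| = 15.64 Ω
Branch 2 (−jX_C): Z₂ = −j21.16 Ω
Parallel: Z = Z₁Z₂/(Z₁+Z₂), |Z| = 49.21 Ω, ∠Z = 48.70°
|Y| = 1/|Z| = 20.32 mS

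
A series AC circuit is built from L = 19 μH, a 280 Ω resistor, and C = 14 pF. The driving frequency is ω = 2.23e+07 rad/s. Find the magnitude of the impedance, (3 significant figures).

2790 Ω

X_L = ωL = 424 Ω
X_C = 1/(ωC) = 3200 Ω
Net reactance X = X_L − X_C = -2780 Ω
Z = 280 − j2780 Ω
|Z| = √(280² + 2780²) = 2790 Ω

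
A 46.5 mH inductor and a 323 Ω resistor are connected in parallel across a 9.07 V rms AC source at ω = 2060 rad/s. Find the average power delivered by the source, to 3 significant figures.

X_L = ωL = 95.8 Ω
Parallel: admittances add. Y = 1/R + 1/(jωL)
Y = (0.00310 − j0.0104) S
|Y| = 0.0109 S → |Z| = 1/|Y| = 91.8 Ω, ∠Z = −∠Y = 73.5°
I = V/|Z| = 98.8 mA
P = VI cos φ = 9.07 × 0.0988 × cos(73.5°) = 255 mW

255 mW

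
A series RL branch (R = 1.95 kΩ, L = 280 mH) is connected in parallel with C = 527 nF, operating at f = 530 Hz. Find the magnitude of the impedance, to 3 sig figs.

ω = 2πf = 3330 rad/s
X_L = ωL = 932 Ω
X_C = 1/(ωC) = 570 Ω
Branch 1 (R+jX_L): Z₁ = 1950 + j932 Ω, |Z₁| = 2160 Ω
Branch 2 (−jX_C): Z₂ = −j570 Ω
Parallel: Z = Z₁Z₂/(Z₁+Z₂), |Z| = 621 Ω, ∠Z = -75.0°

621 Ω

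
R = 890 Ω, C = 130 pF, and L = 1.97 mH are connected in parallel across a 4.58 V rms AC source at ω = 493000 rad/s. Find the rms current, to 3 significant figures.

X_L = ωL = 971 Ω
X_C = 1/(ωC) = 15600 Ω
Parallel: admittances add. Y = 1/R + 1/(jωL) + jωC
Y = (0.00112 − j0.000966) S
|Y| = 0.00148 S → |Z| = 1/|Y| = 675 Ω, ∠Z = −∠Y = 40.7°
I = V/|Z| = 4.58/675 = 6.79 mA

6.79 mA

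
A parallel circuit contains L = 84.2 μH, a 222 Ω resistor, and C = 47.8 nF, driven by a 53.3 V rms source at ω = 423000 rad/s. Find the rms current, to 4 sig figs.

482.7 mA

X_L = ωL = 35.62 Ω
X_C = 1/(ωC) = 49.46 Ω
Parallel: admittances add. Y = 1/R + 1/(jωL) + jωC
Y = (0.004505 − j0.007857) S
|Y| = 0.009057 S → |Z| = 1/|Y| = 110.4 Ω, ∠Z = −∠Y = 60.18°
I = V/|Z| = 53.3/110.4 = 482.7 mA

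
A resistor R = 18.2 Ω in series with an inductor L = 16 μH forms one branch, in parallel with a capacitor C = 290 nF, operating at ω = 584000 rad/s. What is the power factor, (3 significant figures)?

0.284

X_L = ωL = 9.34 Ω
X_C = 1/(ωC) = 5.90 Ω
Branch 1 (R+jX_L): Z₁ = 18.2 + j9.34 Ω, |Z₁| = 20.5 Ω
Branch 2 (−jX_C): Z₂ = −j5.90 Ω
Parallel: Z = Z₁Z₂/(Z₁+Z₂), |Z| = 6.52 Ω, ∠Z = -73.5°
cos φ = cos(-73.5°) = 0.284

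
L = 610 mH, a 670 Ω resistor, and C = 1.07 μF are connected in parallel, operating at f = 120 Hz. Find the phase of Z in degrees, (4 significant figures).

42.50°

ω = 2πf = 754.0 rad/s
X_L = ωL = 459.9 Ω
X_C = 1/(ωC) = 1240 Ω
Parallel: admittances add. Y = 1/R + 1/(jωL) + jωC
Y = (0.001493 − j0.001367) S
|Y| = 0.002024 S → |Z| = 1/|Y| = 494.0 Ω, ∠Z = −∠Y = 42.50°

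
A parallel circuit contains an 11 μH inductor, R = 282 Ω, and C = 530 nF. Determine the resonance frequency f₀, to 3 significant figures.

65.9 kHz

ω₀ = 1/√(LC) = 1/√(1.1e-05 × 5.3e-07) = 414200 rad/s
f₀ = ω₀/(2π) = 65.9 kHz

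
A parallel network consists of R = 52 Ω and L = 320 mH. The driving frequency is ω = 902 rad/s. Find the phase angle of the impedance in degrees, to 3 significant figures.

X_L = ωL = 289 Ω
Parallel: admittances add. Y = 1/R + 1/(jωL)
Y = (0.0192 − j0.00346) S
|Y| = 0.0195 S → |Z| = 1/|Y| = 51.2 Ω, ∠Z = −∠Y = 10.2°

10.2°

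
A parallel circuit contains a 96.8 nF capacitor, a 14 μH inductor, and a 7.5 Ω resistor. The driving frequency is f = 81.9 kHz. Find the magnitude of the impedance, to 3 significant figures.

ω = 2πf = 514600 rad/s
X_L = ωL = 7.20 Ω
X_C = 1/(ωC) = 20.1 Ω
Parallel: admittances add. Y = 1/R + 1/(jωL) + jωC
Y = (0.133 − j0.0890) S
|Y| = 0.160 S → |Z| = 1/|Y| = 6.24 Ω, ∠Z = −∠Y = 33.7°

6.24 Ω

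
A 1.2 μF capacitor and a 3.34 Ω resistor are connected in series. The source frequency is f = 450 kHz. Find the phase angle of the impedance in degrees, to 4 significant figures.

-5.043°

ω = 2πf = 2.827e+06 rad/s
X_C = 1/(ωC) = 0.2947 Ω
Z = 3.340 − j0.2947 Ω
|Z| = √(3.340² + 0.2947²) = 3.353 Ω
∠Z = arctan(-0.2947/3.340) = -5.043°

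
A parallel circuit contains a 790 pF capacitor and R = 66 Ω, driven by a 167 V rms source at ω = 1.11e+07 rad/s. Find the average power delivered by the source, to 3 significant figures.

X_C = 1/(ωC) = 114 Ω
Parallel: admittances add. Y = 1/R + jωC
Y = (0.0152 + j0.00877) S
|Y| = 0.0175 S → |Z| = 1/|Y| = 57.1 Ω, ∠Z = −∠Y = -30.1°
I = V/|Z| = 2.92 A
P = VI cos φ = 167 × 2.92 × cos(-30.1°) = 423 W

423 W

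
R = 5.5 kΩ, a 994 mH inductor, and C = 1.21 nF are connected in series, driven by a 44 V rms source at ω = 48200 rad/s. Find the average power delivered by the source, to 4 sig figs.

10.90 mW

X_L = ωL = 47910 Ω
X_C = 1/(ωC) = 17150 Ω
Net reactance X = X_L − X_C = 30760 Ω
Z = 5500 + j30760 Ω
|Z| = √(5500² + 30760²) = 31250 Ω
∠Z = arctan(30760/5500) = 79.86°
I = V/|Z| = 1.408 mA
P = VI cos φ = 44 × 0.001408 × cos(79.86°) = 10.90 mW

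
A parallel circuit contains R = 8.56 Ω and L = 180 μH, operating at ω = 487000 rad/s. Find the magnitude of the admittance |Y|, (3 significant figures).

117 mS

X_L = ωL = 87.7 Ω
Parallel: admittances add. Y = 1/R + 1/(jωL)
Y = (0.117 − j0.0114) S
|Y| = 0.117 S → |Z| = 1/|Y| = 8.52 Ω, ∠Z = −∠Y = 5.58°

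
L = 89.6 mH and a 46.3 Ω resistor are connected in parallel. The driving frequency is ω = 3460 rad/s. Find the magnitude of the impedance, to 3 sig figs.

45.8 Ω

X_L = ωL = 310 Ω
Parallel: admittances add. Y = 1/R + 1/(jωL)
Y = (0.0216 − j0.00323) S
|Y| = 0.0218 S → |Z| = 1/|Y| = 45.8 Ω, ∠Z = −∠Y = 8.49°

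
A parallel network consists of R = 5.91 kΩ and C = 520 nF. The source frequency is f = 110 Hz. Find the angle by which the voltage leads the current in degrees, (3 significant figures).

ω = 2πf = 691.2 rad/s
X_C = 1/(ωC) = 2780 Ω
Parallel: admittances add. Y = 1/R + jωC
Y = (0.000169 + j0.000359) S
|Y| = 0.000397 S → |Z| = 1/|Y| = 2520 Ω, ∠Z = −∠Y = -64.8°

-64.8°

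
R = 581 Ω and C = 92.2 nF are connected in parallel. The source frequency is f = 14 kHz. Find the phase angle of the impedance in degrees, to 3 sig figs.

-78.0°

ω = 2πf = 87960 rad/s
X_C = 1/(ωC) = 123 Ω
Parallel: admittances add. Y = 1/R + jωC
Y = (0.00172 + j0.00811) S
|Y| = 0.00829 S → |Z| = 1/|Y| = 121 Ω, ∠Z = −∠Y = -78.0°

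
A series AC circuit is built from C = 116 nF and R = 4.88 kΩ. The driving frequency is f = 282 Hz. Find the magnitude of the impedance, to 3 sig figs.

6890 Ω

ω = 2πf = 1772 rad/s
X_C = 1/(ωC) = 4870 Ω
Z = 4880 − j4870 Ω
|Z| = √(4880² + 4870²) = 6890 Ω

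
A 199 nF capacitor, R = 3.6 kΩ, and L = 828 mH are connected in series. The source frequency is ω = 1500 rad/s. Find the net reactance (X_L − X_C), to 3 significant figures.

X_L = ωL = 1240 Ω
X_C = 1/(ωC) = 3350 Ω
X = 1240 − 3350 = -2110 Ω

-2110 Ω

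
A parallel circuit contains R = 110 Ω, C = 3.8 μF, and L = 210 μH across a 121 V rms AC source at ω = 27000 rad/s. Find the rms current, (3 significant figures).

8.99 A

X_L = ωL = 5.67 Ω
X_C = 1/(ωC) = 9.75 Ω
Parallel: admittances add. Y = 1/R + 1/(jωL) + jωC
Y = (0.00909 − j0.0738) S
|Y| = 0.0743 S → |Z| = 1/|Y| = 13.5 Ω, ∠Z = −∠Y = 83.0°
I = V/|Z| = 121/13.5 = 8.99 A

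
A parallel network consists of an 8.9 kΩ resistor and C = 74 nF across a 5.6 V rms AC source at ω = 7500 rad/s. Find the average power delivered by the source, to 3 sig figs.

X_C = 1/(ωC) = 1800 Ω
Parallel: admittances add. Y = 1/R + jωC
Y = (0.000112 + j0.000555) S
|Y| = 0.000566 S → |Z| = 1/|Y| = 1770 Ω, ∠Z = −∠Y = -78.6°
I = V/|Z| = 3.17 mA
P = VI cos φ = 5.6 × 0.00317 × cos(-78.6°) = 3.52 mW

3.52 mW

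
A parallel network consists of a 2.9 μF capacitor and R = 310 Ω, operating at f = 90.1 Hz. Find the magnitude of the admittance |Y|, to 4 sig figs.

ω = 2πf = 566.1 rad/s
X_C = 1/(ωC) = 609.1 Ω
Parallel: admittances add. Y = 1/R + jωC
Y = (0.003226 + j0.001642) S
|Y| = 0.003620 S → |Z| = 1/|Y| = 276.3 Ω, ∠Z = −∠Y = -26.97°

3.620 mS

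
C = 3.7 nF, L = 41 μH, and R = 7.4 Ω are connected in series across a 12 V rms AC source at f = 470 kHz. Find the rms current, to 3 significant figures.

ω = 2πf = 2.953e+06 rad/s
X_L = ωL = 121 Ω
X_C = 1/(ωC) = 91.5 Ω
Net reactance X = X_L − X_C = 29.6 Ω
Z = 7.40 + j29.6 Ω
|Z| = √(7.40² + 29.6²) = 30.5 Ω
I = V/|Z| = 12/30.5 = 394 mA

394 mA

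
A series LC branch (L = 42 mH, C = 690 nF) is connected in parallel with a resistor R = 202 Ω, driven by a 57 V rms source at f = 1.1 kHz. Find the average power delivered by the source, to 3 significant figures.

ω = 2πf = 6912 rad/s
X_L = ωL = 290 Ω
X_C = 1/(ωC) = 210 Ω
Branch 1: Z₁ = R = 202 Ω
Branch 2 (series LC): Z₂ = j(X_L − X_C) = j80.6 Ω
Parallel: Z = Z₁Z₂/(Z₁+Z₂), |Z| = 74.9 Ω, ∠Z = 68.2°
I = V/|Z| = 761 mA
P = VI cos φ = 57 × 0.761 × cos(68.2°) = 16.1 W

16.1 W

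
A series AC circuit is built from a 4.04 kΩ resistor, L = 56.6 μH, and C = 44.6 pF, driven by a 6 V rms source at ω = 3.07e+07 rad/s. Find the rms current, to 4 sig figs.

1.441 mA

X_L = ωL = 1738 Ω
X_C = 1/(ωC) = 730.3 Ω
Net reactance X = X_L − X_C = 1007 Ω
Z = 4040 + j1007 Ω
|Z| = √(4040² + 1007²) = 4164 Ω
I = V/|Z| = 6/4164 = 1.441 mA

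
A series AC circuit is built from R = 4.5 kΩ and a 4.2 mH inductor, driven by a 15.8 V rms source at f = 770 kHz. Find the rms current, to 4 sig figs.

ω = 2πf = 4.838e+06 rad/s
X_L = ωL = 20320 Ω
Z = 4500 + j20320 Ω
|Z| = √(4500² + 20320²) = 20810 Ω
I = V/|Z| = 15.8/20810 = 759.2 μA

759.2 μA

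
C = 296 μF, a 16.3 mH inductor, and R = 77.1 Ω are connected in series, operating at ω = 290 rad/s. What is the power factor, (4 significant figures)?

0.9960

X_L = ωL = 4.727 Ω
X_C = 1/(ωC) = 11.65 Ω
Net reactance X = X_L − X_C = -6.923 Ω
Z = 77.10 − j6.923 Ω
|Z| = √(77.10² + 6.923²) = 77.41 Ω
∠Z = arctan(-6.923/77.10) = -5.131°
cos φ = cos(-5.131°) = 0.9960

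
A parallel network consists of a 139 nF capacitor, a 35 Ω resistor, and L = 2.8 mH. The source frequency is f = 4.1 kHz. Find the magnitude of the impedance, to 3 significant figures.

32.9 Ω

ω = 2πf = 25760 rad/s
X_L = ωL = 72.1 Ω
X_C = 1/(ωC) = 279 Ω
Parallel: admittances add. Y = 1/R + 1/(jωL) + jωC
Y = (0.0286 − j0.0103) S
|Y| = 0.0304 S → |Z| = 1/|Y| = 32.9 Ω, ∠Z = −∠Y = 19.8°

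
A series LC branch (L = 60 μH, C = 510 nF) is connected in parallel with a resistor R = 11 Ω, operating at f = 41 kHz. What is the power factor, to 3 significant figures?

0.581

ω = 2πf = 257600 rad/s
X_L = ωL = 15.5 Ω
X_C = 1/(ωC) = 7.61 Ω
Branch 1: Z₁ = R = 11.0 Ω
Branch 2 (series LC): Z₂ = j(X_L − X_C) = j7.85 Ω
Parallel: Z = Z₁Z₂/(Z₁+Z₂), |Z| = 6.39 Ω, ∠Z = 54.5°
cos φ = cos(54.5°) = 0.581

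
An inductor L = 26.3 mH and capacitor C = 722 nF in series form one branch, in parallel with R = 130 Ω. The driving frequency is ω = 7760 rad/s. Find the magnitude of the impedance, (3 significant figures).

X_L = ωL = 204 Ω
X_C = 1/(ωC) = 178 Ω
Branch 1: Z₁ = R = 130 Ω
Branch 2 (series LC): Z₂ = j(X_L − X_C) = j25.6 Ω
Parallel: Z = Z₁Z₂/(Z₁+Z₂), |Z| = 25.1 Ω, ∠Z = 78.9°

25.1 Ω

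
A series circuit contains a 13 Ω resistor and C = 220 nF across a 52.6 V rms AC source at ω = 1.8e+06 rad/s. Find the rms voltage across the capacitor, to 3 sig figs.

10.0 V

X_C = 1/(ωC) = 2.53 Ω
Z = 13.0 − j2.53 Ω
|Z| = √(13.0² + 2.53²) = 13.2 Ω
I = V/|Z| = 3.97 A
V_C = I·|Z_C| = 3.97 × 2.53 = 10.0 V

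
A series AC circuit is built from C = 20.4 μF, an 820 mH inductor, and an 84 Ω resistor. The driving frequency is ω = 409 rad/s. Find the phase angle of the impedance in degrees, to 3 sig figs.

68.7°

X_L = ωL = 335 Ω
X_C = 1/(ωC) = 120 Ω
Net reactance X = X_L − X_C = 216 Ω
Z = 84.0 + j216 Ω
|Z| = √(84.0² + 216²) = 231 Ω
∠Z = arctan(216/84.0) = 68.7°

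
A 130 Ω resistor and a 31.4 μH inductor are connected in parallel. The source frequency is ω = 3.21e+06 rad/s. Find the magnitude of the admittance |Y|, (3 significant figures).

X_L = ωL = 101 Ω
Parallel: admittances add. Y = 1/R + 1/(jωL)
Y = (0.00769 − j0.00992) S
|Y| = 0.0126 S → |Z| = 1/|Y| = 79.7 Ω, ∠Z = −∠Y = 52.2°

12.6 mS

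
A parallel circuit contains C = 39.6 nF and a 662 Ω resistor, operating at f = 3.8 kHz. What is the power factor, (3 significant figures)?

0.848

ω = 2πf = 23880 rad/s
X_C = 1/(ωC) = 1060 Ω
Parallel: admittances add. Y = 1/R + jωC
Y = (0.00151 + j0.000945) S
|Y| = 0.00178 S → |Z| = 1/|Y| = 561 Ω, ∠Z = −∠Y = -32.0°
cos φ = cos(-32.0°) = 0.848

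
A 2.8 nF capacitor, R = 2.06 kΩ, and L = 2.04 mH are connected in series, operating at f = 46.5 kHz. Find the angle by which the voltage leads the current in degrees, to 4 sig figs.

-16.91°

ω = 2πf = 292200 rad/s
X_L = ωL = 596.0 Ω
X_C = 1/(ωC) = 1222 Ω
Net reactance X = X_L − X_C = -626.4 Ω
Z = 2060 − j626.4 Ω
|Z| = √(2060² + 626.4²) = 2153 Ω
∠Z = arctan(-626.4/2060) = -16.91°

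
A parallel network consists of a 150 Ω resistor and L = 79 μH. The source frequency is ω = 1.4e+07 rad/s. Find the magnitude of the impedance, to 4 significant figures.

148.6 Ω

X_L = ωL = 1106 Ω
Parallel: admittances add. Y = 1/R + 1/(jωL)
Y = (0.006667 − j0.0009042) S
|Y| = 0.006728 S → |Z| = 1/|Y| = 148.6 Ω, ∠Z = −∠Y = 7.724°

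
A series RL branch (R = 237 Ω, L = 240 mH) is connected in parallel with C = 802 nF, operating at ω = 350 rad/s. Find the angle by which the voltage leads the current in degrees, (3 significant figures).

X_L = ωL = 84.0 Ω
X_C = 1/(ωC) = 3560 Ω
Branch 1 (R+jX_L): Z₁ = 237 + j84.0 Ω, |Z₁| = 251 Ω
Branch 2 (−jX_C): Z₂ = −j3560 Ω
Parallel: Z = Z₁Z₂/(Z₁+Z₂), |Z| = 257 Ω, ∠Z = 15.6°

15.6°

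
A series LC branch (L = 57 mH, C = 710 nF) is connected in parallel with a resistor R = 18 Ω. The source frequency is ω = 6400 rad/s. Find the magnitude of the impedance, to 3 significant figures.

17.9 Ω

X_L = ωL = 365 Ω
X_C = 1/(ωC) = 220 Ω
Branch 1: Z₁ = R = 18.0 Ω
Branch 2 (series LC): Z₂ = j(X_L − X_C) = j145 Ω
Parallel: Z = Z₁Z₂/(Z₁+Z₂), |Z| = 17.9 Ω, ∠Z = 7.09°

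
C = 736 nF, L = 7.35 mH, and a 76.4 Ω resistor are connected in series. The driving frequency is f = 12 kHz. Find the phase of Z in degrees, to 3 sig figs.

81.9°

ω = 2πf = 75400 rad/s
X_L = ωL = 554 Ω
X_C = 1/(ωC) = 18.0 Ω
Net reactance X = X_L − X_C = 536 Ω
Z = 76.4 + j536 Ω
|Z| = √(76.4² + 536²) = 542 Ω
∠Z = arctan(536/76.4) = 81.9°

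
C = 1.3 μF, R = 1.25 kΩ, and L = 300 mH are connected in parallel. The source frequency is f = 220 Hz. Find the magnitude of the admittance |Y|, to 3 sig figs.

ω = 2πf = 1382 rad/s
X_L = ωL = 415 Ω
X_C = 1/(ωC) = 556 Ω
Parallel: admittances add. Y = 1/R + 1/(jωL) + jωC
Y = (0.000800 − j0.000614) S
|Y| = 0.00101 S → |Z| = 1/|Y| = 991 Ω, ∠Z = −∠Y = 37.5°

1.01 mS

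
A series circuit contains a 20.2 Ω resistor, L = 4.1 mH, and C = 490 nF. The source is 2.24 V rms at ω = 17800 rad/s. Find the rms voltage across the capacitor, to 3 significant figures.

5.55 V

X_L = ωL = 73.0 Ω
X_C = 1/(ωC) = 115 Ω
Net reactance X = X_L − X_C = -41.7 Ω
Z = 20.2 − j41.7 Ω
|Z| = √(20.2² + 41.7²) = 46.3 Ω
I = V/|Z| = 48.4 mA
V_C = I·|Z_C| = 0.0484 × 115 = 5.55 V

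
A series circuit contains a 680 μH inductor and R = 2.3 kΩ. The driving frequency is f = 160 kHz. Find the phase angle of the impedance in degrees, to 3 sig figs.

16.6°

ω = 2πf = 1.005e+06 rad/s
X_L = ωL = 684 Ω
Z = 2300 + j684 Ω
|Z| = √(2300² + 684²) = 2400 Ω
∠Z = arctan(684/2300) = 16.6°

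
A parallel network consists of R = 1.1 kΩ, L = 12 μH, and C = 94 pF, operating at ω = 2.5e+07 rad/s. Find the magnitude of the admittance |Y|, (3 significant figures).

X_L = ωL = 300 Ω
X_C = 1/(ωC) = 426 Ω
Parallel: admittances add. Y = 1/R + 1/(jωL) + jωC
Y = (0.000909 − j0.000983) S
|Y| = 0.00134 S → |Z| = 1/|Y| = 747 Ω, ∠Z = −∠Y = 47.2°

1.34 mS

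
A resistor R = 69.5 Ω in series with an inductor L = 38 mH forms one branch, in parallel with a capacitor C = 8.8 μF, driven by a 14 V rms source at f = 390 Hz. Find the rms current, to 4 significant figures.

ω = 2πf = 2450 rad/s
X_L = ωL = 93.12 Ω
X_C = 1/(ωC) = 46.37 Ω
Branch 1 (R+jX_L): Z₁ = 69.50 + j93.12 Ω, |Z₁| = 116.2 Ω
Branch 2 (−jX_C): Z₂ = −j46.37 Ω
Parallel: Z = Z₁Z₂/(Z₁+Z₂), |Z| = 64.33 Ω, ∠Z = -70.66°
I = V/|Z| = 14/64.33 = 217.6 mA

217.6 mA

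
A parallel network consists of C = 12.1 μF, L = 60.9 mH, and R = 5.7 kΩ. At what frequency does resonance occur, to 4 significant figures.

185.4 Hz

ω₀ = 1/√(LC) = 1/√(0.0609 × 1.21e-05) = 1165 rad/s
f₀ = ω₀/(2π) = 185.4 Hz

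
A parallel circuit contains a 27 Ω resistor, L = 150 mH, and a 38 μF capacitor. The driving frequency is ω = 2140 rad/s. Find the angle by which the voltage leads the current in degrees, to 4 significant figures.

-64.66°

X_L = ωL = 321.0 Ω
X_C = 1/(ωC) = 12.30 Ω
Parallel: admittances add. Y = 1/R + 1/(jωL) + jωC
Y = (0.03704 + j0.07820) S
|Y| = 0.08653 S → |Z| = 1/|Y| = 11.56 Ω, ∠Z = −∠Y = -64.66°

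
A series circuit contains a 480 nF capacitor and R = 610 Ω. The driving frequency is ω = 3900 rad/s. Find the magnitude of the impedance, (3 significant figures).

811 Ω

X_C = 1/(ωC) = 534 Ω
Z = 610 − j534 Ω
|Z| = √(610² + 534²) = 811 Ω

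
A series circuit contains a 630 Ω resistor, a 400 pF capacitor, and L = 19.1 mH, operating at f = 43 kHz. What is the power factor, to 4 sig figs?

0.1521

ω = 2πf = 270200 rad/s
X_L = ωL = 5160 Ω
X_C = 1/(ωC) = 9253 Ω
Net reactance X = X_L − X_C = -4093 Ω
Z = 630.0 − j4093 Ω
|Z| = √(630.0² + 4093²) = 4141 Ω
∠Z = arctan(-4093/630.0) = -81.25°
cos φ = cos(-81.25°) = 0.1521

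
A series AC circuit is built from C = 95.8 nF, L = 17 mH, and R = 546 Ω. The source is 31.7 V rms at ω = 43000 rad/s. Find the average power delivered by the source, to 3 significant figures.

1.02 W

X_L = ωL = 731 Ω
X_C = 1/(ωC) = 243 Ω
Net reactance X = X_L − X_C = 488 Ω
Z = 546 + j488 Ω
|Z| = √(546² + 488²) = 732 Ω
∠Z = arctan(488/546) = 41.8°
I = V/|Z| = 43.3 mA
P = VI cos φ = 31.7 × 0.0433 × cos(41.8°) = 1.02 W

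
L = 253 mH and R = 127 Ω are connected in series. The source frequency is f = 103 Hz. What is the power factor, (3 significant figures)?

ω = 2πf = 647.2 rad/s
X_L = ωL = 164 Ω
Z = 127 + j164 Ω
|Z| = √(127² + 164²) = 207 Ω
∠Z = arctan(164/127) = 52.2°
cos φ = cos(52.2°) = 0.613

0.613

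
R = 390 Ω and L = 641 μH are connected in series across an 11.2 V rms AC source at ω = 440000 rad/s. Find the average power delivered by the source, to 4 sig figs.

211.2 mW

X_L = ωL = 282.0 Ω
Z = 390.0 + j282.0 Ω
|Z| = √(390.0² + 282.0²) = 481.3 Ω
∠Z = arctan(282.0/390.0) = 35.87°
I = V/|Z| = 23.27 mA
P = VI cos φ = 11.2 × 0.02327 × cos(35.87°) = 211.2 mW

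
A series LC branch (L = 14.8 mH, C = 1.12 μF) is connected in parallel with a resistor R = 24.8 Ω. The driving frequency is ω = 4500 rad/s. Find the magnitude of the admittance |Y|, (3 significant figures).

41.0 mS

X_L = ωL = 66.6 Ω
X_C = 1/(ωC) = 198 Ω
Branch 1: Z₁ = R = 24.8 Ω
Branch 2 (series LC): Z₂ = j(X_L − X_C) = −j132 Ω
Parallel: Z = Z₁Z₂/(Z₁+Z₂), |Z| = 24.4 Ω, ∠Z = -10.7°
|Y| = 1/|Z| = 41.0 mS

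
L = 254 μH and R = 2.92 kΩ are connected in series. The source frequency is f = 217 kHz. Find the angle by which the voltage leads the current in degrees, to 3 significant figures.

ω = 2πf = 1.363e+06 rad/s
X_L = ωL = 346 Ω
Z = 2920 + j346 Ω
|Z| = √(2920² + 346²) = 2940 Ω
∠Z = arctan(346/2920) = 6.76°

6.76°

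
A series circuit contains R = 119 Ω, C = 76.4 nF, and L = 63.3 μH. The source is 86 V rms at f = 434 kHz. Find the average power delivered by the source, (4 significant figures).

ω = 2πf = 2.727e+06 rad/s
X_L = ωL = 172.6 Ω
X_C = 1/(ωC) = 4.800 Ω
Net reactance X = X_L − X_C = 167.8 Ω
Z = 119.0 + j167.8 Ω
|Z| = √(119.0² + 167.8²) = 205.7 Ω
∠Z = arctan(167.8/119.0) = 54.66°
I = V/|Z| = 418.0 mA
P = VI cos φ = 86 × 0.4180 × cos(54.66°) = 20.80 W

20.80 W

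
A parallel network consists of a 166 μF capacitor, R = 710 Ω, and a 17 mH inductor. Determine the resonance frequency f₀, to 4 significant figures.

ω₀ = 1/√(LC) = 1/√(0.017 × 0.000166) = 595.3 rad/s
f₀ = ω₀/(2π) = 94.74 Hz

94.74 Hz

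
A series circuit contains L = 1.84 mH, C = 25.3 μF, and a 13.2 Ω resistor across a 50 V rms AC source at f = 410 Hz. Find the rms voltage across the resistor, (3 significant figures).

ω = 2πf = 2576 rad/s
X_L = ωL = 4.74 Ω
X_C = 1/(ωC) = 15.3 Ω
Net reactance X = X_L − X_C = -10.6 Ω
Z = 13.2 − j10.6 Ω
|Z| = √(13.2² + 10.6²) = 16.9 Ω
I = V/|Z| = 2.95 A
V_R = I·|Z_R| = 2.95 × 13.2 = 39.0 V

39.0 V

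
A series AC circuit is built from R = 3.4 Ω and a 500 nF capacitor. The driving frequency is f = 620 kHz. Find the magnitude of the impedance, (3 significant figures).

3.44 Ω

ω = 2πf = 3.896e+06 rad/s
X_C = 1/(ωC) = 0.513 Ω
Z = 3.40 − j0.513 Ω
|Z| = √(3.40² + 0.513²) = 3.44 Ω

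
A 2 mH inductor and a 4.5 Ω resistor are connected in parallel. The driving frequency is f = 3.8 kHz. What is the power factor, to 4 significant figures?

0.9956

ω = 2πf = 23880 rad/s
X_L = ωL = 47.75 Ω
Parallel: admittances add. Y = 1/R + 1/(jωL)
Y = (0.2222 − j0.02094) S
|Y| = 0.2232 S → |Z| = 1/|Y| = 4.480 Ω, ∠Z = −∠Y = 5.383°
cos φ = cos(5.383°) = 0.9956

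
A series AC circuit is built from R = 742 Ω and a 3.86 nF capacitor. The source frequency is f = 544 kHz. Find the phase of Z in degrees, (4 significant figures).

-5.832°

ω = 2πf = 3.418e+06 rad/s
X_C = 1/(ωC) = 75.79 Ω
Z = 742.0 − j75.79 Ω
|Z| = √(742.0² + 75.79²) = 745.9 Ω
∠Z = arctan(-75.79/742.0) = -5.832°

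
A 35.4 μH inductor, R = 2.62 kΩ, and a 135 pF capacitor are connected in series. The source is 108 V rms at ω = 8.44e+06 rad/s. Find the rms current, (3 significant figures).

40.3 mA

X_L = ωL = 299 Ω
X_C = 1/(ωC) = 878 Ω
Net reactance X = X_L − X_C = -579 Ω
Z = 2620 − j579 Ω
|Z| = √(2620² + 579²) = 2680 Ω
I = V/|Z| = 108/2680 = 40.3 mA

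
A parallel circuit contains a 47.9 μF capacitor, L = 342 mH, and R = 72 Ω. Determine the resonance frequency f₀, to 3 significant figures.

ω₀ = 1/√(LC) = 1/√(0.342 × 4.79e-05) = 247.1 rad/s
f₀ = ω₀/(2π) = 39.3 Hz

39.3 Hz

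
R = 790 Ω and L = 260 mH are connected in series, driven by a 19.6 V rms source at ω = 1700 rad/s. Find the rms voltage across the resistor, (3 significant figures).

17.1 V

X_L = ωL = 442 Ω
Z = 790 + j442 Ω
|Z| = √(790² + 442²) = 905 Ω
I = V/|Z| = 21.7 mA
V_R = I·|Z_R| = 0.0217 × 790 = 17.1 V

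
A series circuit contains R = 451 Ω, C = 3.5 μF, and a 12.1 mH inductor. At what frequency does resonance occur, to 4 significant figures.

773.4 Hz

ω₀ = 1/√(LC) = 1/√(0.0121 × 3.5e-06) = 4859 rad/s
f₀ = ω₀/(2π) = 773.4 Hz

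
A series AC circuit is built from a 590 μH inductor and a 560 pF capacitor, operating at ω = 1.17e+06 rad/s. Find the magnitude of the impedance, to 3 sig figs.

X_L = ωL = 690 Ω
X_C = 1/(ωC) = 1530 Ω
Net reactance X = X_L − X_C = -836 Ω
Z = − j836 Ω
|Z| = √(0² + 836²) = 836 Ω

836 Ω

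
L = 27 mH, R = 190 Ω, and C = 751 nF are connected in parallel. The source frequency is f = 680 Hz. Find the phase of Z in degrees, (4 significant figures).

ω = 2πf = 4273 rad/s
X_L = ωL = 115.4 Ω
X_C = 1/(ωC) = 311.7 Ω
Parallel: admittances add. Y = 1/R + 1/(jωL) + jωC
Y = (0.005263 − j0.005460) S
|Y| = 0.007584 S → |Z| = 1/|Y| = 131.9 Ω, ∠Z = −∠Y = 46.05°

46.05°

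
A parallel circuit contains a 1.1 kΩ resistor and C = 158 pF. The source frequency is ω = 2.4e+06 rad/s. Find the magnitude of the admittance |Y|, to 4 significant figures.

985.0 μS

X_C = 1/(ωC) = 2637 Ω
Parallel: admittances add. Y = 1/R + jωC
Y = (0.0009091 + j0.0003792) S
|Y| = 0.0009850 S → |Z| = 1/|Y| = 1015 Ω, ∠Z = −∠Y = -22.64°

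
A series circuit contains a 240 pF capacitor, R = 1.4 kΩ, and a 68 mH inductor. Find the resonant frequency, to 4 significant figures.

ω₀ = 1/√(LC) = 1/√(0.068 × 2.4e-10) = 247500 rad/s
f₀ = ω₀/(2π) = 39.40 kHz

39.40 kHz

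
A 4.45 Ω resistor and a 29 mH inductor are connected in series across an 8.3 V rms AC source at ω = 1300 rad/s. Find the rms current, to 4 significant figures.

X_L = ωL = 37.70 Ω
Z = 4.450 + j37.70 Ω
|Z| = √(4.450² + 37.70²) = 37.96 Ω
I = V/|Z| = 8.3/37.96 = 218.6 mA

218.6 mA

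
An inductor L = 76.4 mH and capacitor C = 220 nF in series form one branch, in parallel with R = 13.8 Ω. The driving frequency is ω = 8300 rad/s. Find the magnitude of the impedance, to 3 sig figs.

X_L = ωL = 634 Ω
X_C = 1/(ωC) = 548 Ω
Branch 1: Z₁ = R = 13.8 Ω
Branch 2 (series LC): Z₂ = j(X_L − X_C) = j86.5 Ω
Parallel: Z = Z₁Z₂/(Z₁+Z₂), |Z| = 13.6 Ω, ∠Z = 9.07°

13.6 Ω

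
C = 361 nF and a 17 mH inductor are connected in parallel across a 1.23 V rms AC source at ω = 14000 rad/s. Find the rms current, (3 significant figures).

X_L = ωL = 238 Ω
X_C = 1/(ωC) = 198 Ω
Parallel: admittances add. Y = 1/(jωL) + jωC
Y = (0 + j0.000852) S
|Y| = 0.000852 S → |Z| = 1/|Y| = 1170 Ω, ∠Z = −∠Y = -90.0°
I = V/|Z| = 1.23/1170 = 1.05 mA

1.05 mA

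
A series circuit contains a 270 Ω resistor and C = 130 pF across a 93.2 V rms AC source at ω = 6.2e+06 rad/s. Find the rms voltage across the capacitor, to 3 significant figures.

91.1 V

X_C = 1/(ωC) = 1240 Ω
Z = 270 − j1240 Ω
|Z| = √(270² + 1240²) = 1270 Ω
I = V/|Z| = 73.4 mA
V_C = I·|Z_C| = 0.0734 × 1240 = 91.1 V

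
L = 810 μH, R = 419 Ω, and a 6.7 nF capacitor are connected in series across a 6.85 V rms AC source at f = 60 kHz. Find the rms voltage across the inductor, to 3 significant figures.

4.88 V

ω = 2πf = 377000 rad/s
X_L = ωL = 305 Ω
X_C = 1/(ωC) = 396 Ω
Net reactance X = X_L − X_C = -90.5 Ω
Z = 419 − j90.5 Ω
|Z| = √(419² + 90.5²) = 429 Ω
I = V/|Z| = 16.0 mA
V_L = I·|Z_L| = 0.0160 × 305 = 4.88 V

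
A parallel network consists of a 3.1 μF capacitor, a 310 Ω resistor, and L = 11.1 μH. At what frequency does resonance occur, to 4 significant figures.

27.13 kHz

ω₀ = 1/√(LC) = 1/√(1.11e-05 × 3.1e-06) = 170500 rad/s
f₀ = ω₀/(2π) = 27.13 kHz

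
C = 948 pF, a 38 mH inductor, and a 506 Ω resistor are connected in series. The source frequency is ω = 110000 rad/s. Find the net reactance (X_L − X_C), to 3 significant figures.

X_L = ωL = 4180 Ω
X_C = 1/(ωC) = 9590 Ω
X = 4180 − 9590 = -5410 Ω

-5410 Ω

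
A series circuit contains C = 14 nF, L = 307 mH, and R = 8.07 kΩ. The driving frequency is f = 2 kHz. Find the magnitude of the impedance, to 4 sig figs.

8274 Ω

ω = 2πf = 12570 rad/s
X_L = ωL = 3858 Ω
X_C = 1/(ωC) = 5684 Ω
Net reactance X = X_L − X_C = -1826 Ω
Z = 8070 − j1826 Ω
|Z| = √(8070² + 1826²) = 8274 Ω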